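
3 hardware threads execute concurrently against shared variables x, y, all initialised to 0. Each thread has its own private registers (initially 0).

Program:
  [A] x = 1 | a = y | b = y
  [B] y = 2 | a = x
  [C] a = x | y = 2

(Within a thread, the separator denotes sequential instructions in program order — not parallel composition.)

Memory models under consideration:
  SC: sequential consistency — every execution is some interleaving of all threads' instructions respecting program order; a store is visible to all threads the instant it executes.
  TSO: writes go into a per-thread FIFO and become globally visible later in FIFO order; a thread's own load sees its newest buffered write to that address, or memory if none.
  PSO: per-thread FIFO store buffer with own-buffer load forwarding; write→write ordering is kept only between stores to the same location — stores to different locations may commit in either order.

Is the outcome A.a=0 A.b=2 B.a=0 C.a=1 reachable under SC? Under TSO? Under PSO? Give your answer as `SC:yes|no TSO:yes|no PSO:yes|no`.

SC:no TSO:yes PSO:yes

outcome vector order: (A.a,A.b,B.a,C.a)
SC: 8 outcomes — {0010, 0011, 0210, 0211, 2200, 2201, 2210, 2211}
TSO: 12 outcomes — {0000, 0001, 0010, 0011, 0200, 0201, 0210, 0211, 2200, 2201, 2210, 2211}
PSO: 12 outcomes — {0000, 0001, 0010, 0011, 0200, 0201, 0210, 0211, 2200, 2201, 2210, 2211}
target 0201 ∈ {TSO,PSO}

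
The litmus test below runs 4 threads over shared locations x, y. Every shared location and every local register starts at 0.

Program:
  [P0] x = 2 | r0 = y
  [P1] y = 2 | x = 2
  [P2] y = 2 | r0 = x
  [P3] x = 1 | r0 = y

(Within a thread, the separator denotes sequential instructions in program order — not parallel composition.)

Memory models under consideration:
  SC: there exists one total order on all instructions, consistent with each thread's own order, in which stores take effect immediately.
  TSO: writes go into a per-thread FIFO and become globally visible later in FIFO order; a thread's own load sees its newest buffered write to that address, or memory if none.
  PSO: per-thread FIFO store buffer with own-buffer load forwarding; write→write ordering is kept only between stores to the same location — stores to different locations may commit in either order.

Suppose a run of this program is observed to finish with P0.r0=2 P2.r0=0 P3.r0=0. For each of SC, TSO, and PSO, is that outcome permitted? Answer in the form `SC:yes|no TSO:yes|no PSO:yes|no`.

SC:no TSO:yes PSO:yes

outcome vector order: (P0.r0,P2.r0,P3.r0)
[SC] allowed = {0/1/0; 0/1/2; 0/2/0; 0/2/2; 2/0/2; 2/1/0; 2/1/2; 2/2/0; 2/2/2}
[TSO] allowed = {0/0/0; 0/0/2; 0/1/0; 0/1/2; 0/2/0; 0/2/2; 2/0/0; 2/0/2; 2/1/0; 2/1/2; 2/2/0; 2/2/2}
[PSO] allowed = {0/0/0; 0/0/2; 0/1/0; 0/1/2; 0/2/0; 0/2/2; 2/0/0; 2/0/2; 2/1/0; 2/1/2; 2/2/0; 2/2/2}
target 2/0/0 ∈ {TSO,PSO}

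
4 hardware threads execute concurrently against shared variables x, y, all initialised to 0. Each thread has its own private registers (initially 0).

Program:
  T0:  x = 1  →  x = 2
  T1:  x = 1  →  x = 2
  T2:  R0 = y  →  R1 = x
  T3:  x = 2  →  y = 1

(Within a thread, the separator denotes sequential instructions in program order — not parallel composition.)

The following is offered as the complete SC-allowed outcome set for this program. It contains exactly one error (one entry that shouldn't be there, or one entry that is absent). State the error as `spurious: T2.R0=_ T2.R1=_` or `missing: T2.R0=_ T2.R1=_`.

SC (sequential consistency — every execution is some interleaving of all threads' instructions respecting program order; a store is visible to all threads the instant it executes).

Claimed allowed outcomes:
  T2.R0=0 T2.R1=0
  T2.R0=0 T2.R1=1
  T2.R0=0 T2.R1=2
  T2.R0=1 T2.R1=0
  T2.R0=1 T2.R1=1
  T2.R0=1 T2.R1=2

spurious: T2.R0=1 T2.R1=0

outcome vector order: (T2.R0,T2.R1)
SC (5): (0,0), (0,1), (0,2), (1,1), (1,2)
claimed∖SC = {(1,0)}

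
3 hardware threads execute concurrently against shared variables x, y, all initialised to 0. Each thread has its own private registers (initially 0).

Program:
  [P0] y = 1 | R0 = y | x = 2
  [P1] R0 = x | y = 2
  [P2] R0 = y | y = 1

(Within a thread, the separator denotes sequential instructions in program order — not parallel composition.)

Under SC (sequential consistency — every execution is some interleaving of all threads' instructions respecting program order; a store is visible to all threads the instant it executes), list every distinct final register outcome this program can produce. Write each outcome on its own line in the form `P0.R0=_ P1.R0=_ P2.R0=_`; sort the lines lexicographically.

outcome vector order: (P0.R0,P1.R0,P2.R0)
|SC outcomes| = 9

P0.R0=1 P1.R0=0 P2.R0=0
P0.R0=1 P1.R0=0 P2.R0=1
P0.R0=1 P1.R0=0 P2.R0=2
P0.R0=1 P1.R0=2 P2.R0=0
P0.R0=1 P1.R0=2 P2.R0=1
P0.R0=1 P1.R0=2 P2.R0=2
P0.R0=2 P1.R0=0 P2.R0=0
P0.R0=2 P1.R0=0 P2.R0=1
P0.R0=2 P1.R0=0 P2.R0=2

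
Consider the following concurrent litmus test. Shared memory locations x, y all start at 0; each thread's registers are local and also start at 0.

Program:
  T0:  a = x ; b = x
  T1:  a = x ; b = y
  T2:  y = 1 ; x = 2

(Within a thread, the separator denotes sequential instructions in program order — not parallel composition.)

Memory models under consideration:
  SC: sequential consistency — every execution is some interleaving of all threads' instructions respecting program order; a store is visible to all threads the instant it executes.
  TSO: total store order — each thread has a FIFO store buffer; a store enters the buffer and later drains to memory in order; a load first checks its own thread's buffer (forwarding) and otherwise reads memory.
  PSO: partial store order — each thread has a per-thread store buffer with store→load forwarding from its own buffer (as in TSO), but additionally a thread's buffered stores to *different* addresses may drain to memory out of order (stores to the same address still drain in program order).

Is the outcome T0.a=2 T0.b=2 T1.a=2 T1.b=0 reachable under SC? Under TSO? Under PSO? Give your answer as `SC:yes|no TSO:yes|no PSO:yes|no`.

SC:no TSO:no PSO:yes

outcome vector order: (T0.a,T0.b,T1.a,T1.b)
[SC] allowed = {<0 0 0 0>, <0 0 0 1>, <0 0 2 1>, <0 2 0 0>, <0 2 0 1>, <0 2 2 1>, <2 2 0 0>, <2 2 0 1>, <2 2 2 1>}
[TSO] allowed = {<0 0 0 0>, <0 0 0 1>, <0 0 2 1>, <0 2 0 0>, <0 2 0 1>, <0 2 2 1>, <2 2 0 0>, <2 2 0 1>, <2 2 2 1>}
[PSO] allowed = {<0 0 0 0>, <0 0 0 1>, <0 0 2 0>, <0 0 2 1>, <0 2 0 0>, <0 2 0 1>, <0 2 2 0>, <0 2 2 1>, <2 2 0 0>, <2 2 0 1>, <2 2 2 0>, <2 2 2 1>}
target <2 2 2 0> ∈ {PSO}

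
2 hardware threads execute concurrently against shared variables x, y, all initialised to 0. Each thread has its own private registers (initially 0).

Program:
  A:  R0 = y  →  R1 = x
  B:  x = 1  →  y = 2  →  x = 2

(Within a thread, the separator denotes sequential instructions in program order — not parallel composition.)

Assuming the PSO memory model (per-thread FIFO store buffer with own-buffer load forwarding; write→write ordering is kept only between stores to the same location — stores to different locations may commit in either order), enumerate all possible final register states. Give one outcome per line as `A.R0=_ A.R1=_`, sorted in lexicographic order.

outcome vector order: (A.R0,A.R1)
|PSO outcomes| = 6

A.R0=0 A.R1=0
A.R0=0 A.R1=1
A.R0=0 A.R1=2
A.R0=2 A.R1=0
A.R0=2 A.R1=1
A.R0=2 A.R1=2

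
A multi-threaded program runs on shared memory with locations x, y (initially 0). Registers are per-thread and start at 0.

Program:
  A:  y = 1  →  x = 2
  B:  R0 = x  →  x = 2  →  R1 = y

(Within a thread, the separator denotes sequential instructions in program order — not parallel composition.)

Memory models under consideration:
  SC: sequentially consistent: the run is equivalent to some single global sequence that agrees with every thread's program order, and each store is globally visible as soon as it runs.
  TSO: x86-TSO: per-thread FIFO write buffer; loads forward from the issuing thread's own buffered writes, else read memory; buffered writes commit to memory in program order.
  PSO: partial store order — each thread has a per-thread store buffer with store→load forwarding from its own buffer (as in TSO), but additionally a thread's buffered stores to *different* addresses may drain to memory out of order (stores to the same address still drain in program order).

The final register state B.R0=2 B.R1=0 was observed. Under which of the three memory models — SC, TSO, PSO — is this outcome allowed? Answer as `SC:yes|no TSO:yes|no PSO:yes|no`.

SC:no TSO:no PSO:yes

outcome vector order: (B.R0,B.R1)
SC: 3 outcomes — {00 01 21}
TSO: 3 outcomes — {00 01 21}
PSO: 4 outcomes — {00 01 20 21}
target 20 ∈ {PSO}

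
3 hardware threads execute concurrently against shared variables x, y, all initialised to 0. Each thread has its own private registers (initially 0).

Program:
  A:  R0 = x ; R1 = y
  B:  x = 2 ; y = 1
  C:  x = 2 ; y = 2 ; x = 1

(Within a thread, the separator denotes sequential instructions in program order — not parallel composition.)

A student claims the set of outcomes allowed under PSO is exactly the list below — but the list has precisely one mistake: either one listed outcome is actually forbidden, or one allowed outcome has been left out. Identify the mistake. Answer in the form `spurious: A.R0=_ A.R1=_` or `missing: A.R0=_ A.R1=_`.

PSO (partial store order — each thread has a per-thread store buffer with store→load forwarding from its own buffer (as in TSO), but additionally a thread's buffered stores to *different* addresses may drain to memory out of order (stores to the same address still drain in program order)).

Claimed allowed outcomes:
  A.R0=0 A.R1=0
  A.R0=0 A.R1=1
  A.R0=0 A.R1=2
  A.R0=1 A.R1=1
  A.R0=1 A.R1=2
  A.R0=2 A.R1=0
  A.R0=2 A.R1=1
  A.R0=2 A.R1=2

missing: A.R0=1 A.R1=0

outcome vector order: (A.R0,A.R1)
PSO (9): 00, 01, 02, 10, 11, 12, 20, 21, 22
PSO∖claimed = {10}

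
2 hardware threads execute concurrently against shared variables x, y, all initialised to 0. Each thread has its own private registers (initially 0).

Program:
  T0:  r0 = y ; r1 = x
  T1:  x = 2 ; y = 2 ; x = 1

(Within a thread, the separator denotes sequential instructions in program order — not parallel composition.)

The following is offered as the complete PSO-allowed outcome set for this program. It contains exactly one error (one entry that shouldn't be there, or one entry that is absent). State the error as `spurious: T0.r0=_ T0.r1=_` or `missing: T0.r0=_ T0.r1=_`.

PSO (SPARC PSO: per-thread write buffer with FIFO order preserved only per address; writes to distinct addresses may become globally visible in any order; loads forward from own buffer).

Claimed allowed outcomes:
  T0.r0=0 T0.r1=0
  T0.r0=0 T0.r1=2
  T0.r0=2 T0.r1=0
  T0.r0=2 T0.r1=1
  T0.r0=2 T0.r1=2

outcome vector order: (T0.r0,T0.r1)
under PSO → 0/0, 0/1, 0/2, 2/0, 2/1, 2/2
PSO∖claimed = {0/1}

missing: T0.r0=0 T0.r1=1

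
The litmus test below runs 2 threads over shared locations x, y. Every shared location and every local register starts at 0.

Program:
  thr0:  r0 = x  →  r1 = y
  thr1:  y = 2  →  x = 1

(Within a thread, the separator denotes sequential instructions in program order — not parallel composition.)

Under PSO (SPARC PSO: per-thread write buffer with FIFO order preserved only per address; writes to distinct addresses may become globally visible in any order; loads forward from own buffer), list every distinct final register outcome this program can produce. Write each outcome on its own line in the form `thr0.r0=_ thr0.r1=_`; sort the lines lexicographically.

outcome vector order: (thr0.r0,thr0.r1)
|PSO outcomes| = 4

thr0.r0=0 thr0.r1=0
thr0.r0=0 thr0.r1=2
thr0.r0=1 thr0.r1=0
thr0.r0=1 thr0.r1=2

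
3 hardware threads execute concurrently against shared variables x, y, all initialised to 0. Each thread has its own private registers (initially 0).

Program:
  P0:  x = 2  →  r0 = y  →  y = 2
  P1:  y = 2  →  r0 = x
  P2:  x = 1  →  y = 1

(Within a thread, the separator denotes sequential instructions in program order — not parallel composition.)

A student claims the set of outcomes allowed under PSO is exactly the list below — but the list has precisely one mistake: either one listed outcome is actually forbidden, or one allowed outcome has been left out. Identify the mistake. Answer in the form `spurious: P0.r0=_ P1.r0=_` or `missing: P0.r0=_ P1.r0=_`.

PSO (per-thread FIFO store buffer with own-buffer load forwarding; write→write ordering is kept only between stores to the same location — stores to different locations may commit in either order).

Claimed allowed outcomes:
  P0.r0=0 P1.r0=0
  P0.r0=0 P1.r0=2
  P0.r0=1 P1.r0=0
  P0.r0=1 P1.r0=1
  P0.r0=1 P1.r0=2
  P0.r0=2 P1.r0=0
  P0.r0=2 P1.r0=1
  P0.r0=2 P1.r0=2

missing: P0.r0=0 P1.r0=1

outcome vector order: (P0.r0,P1.r0)
[PSO] allowed = {(0,0) (0,1) (0,2) (1,0) (1,1) (1,2) (2,0) (2,1) (2,2)}
PSO∖claimed = {(0,1)}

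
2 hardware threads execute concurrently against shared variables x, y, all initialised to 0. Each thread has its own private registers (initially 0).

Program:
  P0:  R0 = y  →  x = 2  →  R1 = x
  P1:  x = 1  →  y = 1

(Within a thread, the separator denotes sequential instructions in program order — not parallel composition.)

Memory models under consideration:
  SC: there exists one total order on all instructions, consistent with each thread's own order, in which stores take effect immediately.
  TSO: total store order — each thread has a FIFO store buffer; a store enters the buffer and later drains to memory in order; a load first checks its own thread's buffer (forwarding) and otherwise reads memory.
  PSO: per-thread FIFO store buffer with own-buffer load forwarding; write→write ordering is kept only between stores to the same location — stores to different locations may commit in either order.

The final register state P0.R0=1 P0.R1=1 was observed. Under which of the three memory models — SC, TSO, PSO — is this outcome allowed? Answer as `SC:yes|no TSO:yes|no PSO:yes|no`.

outcome vector order: (P0.R0,P0.R1)
SC (3): 0/1; 0/2; 1/2
TSO (3): 0/1; 0/2; 1/2
PSO (4): 0/1; 0/2; 1/1; 1/2
target 1/1 ∈ {PSO}

SC:no TSO:no PSO:yes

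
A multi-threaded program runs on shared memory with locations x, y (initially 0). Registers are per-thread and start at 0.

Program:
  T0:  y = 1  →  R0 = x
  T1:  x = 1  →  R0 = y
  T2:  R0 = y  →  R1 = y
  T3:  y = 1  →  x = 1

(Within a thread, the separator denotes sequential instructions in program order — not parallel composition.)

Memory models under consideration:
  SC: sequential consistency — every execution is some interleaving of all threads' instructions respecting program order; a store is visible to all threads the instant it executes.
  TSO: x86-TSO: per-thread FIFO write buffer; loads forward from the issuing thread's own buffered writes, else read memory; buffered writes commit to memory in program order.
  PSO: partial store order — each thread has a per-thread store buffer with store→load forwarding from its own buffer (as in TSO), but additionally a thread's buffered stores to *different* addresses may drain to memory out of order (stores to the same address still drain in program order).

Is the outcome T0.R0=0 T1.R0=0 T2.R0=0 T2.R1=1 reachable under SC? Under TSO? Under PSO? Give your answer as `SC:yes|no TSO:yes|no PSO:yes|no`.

outcome vector order: (T0.R0,T1.R0,T2.R0,T2.R1)
under SC → <0 1 0 0>, <0 1 0 1>, <0 1 1 1>, <1 0 0 0>, <1 0 0 1>, <1 0 1 1>, <1 1 0 0>, <1 1 0 1>, <1 1 1 1>
under TSO → <0 0 0 0>, <0 0 0 1>, <0 0 1 1>, <0 1 0 0>, <0 1 0 1>, <0 1 1 1>, <1 0 0 0>, <1 0 0 1>, <1 0 1 1>, <1 1 0 0>, <1 1 0 1>, <1 1 1 1>
under PSO → <0 0 0 0>, <0 0 0 1>, <0 0 1 1>, <0 1 0 0>, <0 1 0 1>, <0 1 1 1>, <1 0 0 0>, <1 0 0 1>, <1 0 1 1>, <1 1 0 0>, <1 1 0 1>, <1 1 1 1>
target <0 0 0 1> ∈ {TSO,PSO}

SC:no TSO:yes PSO:yes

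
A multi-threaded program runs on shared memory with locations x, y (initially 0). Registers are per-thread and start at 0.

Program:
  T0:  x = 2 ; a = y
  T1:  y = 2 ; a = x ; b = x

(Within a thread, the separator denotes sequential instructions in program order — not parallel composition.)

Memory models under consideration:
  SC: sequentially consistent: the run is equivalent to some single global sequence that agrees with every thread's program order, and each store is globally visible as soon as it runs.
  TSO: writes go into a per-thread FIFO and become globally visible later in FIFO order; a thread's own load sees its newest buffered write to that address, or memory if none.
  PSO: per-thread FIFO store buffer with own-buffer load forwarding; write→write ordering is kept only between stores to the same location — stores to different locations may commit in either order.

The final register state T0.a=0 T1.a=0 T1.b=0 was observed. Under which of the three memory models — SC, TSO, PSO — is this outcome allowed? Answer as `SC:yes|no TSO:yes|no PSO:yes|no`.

SC:no TSO:yes PSO:yes

outcome vector order: (T0.a,T1.a,T1.b)
[SC] allowed = {(0,2,2) (2,0,0) (2,0,2) (2,2,2)}
[TSO] allowed = {(0,0,0) (0,0,2) (0,2,2) (2,0,0) (2,0,2) (2,2,2)}
[PSO] allowed = {(0,0,0) (0,0,2) (0,2,2) (2,0,0) (2,0,2) (2,2,2)}
target (0,0,0) ∈ {TSO,PSO}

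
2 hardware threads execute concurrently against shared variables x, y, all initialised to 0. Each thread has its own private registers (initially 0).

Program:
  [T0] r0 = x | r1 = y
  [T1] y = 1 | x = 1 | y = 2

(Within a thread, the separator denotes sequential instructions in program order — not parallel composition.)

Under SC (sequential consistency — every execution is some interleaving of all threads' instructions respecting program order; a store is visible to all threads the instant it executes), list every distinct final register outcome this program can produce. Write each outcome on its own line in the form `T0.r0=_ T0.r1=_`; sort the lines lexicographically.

outcome vector order: (T0.r0,T0.r1)
|SC outcomes| = 5

T0.r0=0 T0.r1=0
T0.r0=0 T0.r1=1
T0.r0=0 T0.r1=2
T0.r0=1 T0.r1=1
T0.r0=1 T0.r1=2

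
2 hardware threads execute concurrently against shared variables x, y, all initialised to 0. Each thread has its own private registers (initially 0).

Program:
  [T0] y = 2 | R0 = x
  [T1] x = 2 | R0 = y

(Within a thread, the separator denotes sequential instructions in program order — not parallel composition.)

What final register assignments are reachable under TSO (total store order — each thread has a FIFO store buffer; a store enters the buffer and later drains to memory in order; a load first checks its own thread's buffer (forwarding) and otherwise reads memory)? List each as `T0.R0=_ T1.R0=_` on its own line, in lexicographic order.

T0.R0=0 T1.R0=0
T0.R0=0 T1.R0=2
T0.R0=2 T1.R0=0
T0.R0=2 T1.R0=2

outcome vector order: (T0.R0,T1.R0)
|TSO outcomes| = 4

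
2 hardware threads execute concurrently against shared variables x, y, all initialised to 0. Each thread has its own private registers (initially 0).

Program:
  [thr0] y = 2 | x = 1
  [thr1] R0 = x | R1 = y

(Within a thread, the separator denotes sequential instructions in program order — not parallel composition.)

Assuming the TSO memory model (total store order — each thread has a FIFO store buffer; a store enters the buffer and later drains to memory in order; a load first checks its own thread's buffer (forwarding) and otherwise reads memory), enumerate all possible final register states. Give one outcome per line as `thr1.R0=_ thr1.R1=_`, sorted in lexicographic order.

outcome vector order: (thr1.R0,thr1.R1)
|TSO outcomes| = 3

thr1.R0=0 thr1.R1=0
thr1.R0=0 thr1.R1=2
thr1.R0=1 thr1.R1=2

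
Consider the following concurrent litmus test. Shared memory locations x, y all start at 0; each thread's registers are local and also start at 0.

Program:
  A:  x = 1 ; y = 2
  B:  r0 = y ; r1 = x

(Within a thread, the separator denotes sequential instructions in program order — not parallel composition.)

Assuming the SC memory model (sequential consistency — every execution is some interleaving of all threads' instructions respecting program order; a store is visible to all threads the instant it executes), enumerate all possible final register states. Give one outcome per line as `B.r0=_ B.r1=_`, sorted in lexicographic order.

B.r0=0 B.r1=0
B.r0=0 B.r1=1
B.r0=2 B.r1=1

outcome vector order: (B.r0,B.r1)
|SC outcomes| = 3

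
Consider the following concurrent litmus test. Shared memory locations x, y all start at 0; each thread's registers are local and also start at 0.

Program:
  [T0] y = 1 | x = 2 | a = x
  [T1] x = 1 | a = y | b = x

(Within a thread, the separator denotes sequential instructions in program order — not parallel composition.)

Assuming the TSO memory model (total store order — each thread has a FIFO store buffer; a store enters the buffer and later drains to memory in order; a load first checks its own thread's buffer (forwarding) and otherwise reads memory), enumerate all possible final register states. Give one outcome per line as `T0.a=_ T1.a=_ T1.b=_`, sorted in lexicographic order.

T0.a=1 T1.a=0 T1.b=1
T0.a=1 T1.a=1 T1.b=1
T0.a=2 T1.a=0 T1.b=1
T0.a=2 T1.a=0 T1.b=2
T0.a=2 T1.a=1 T1.b=1
T0.a=2 T1.a=1 T1.b=2

outcome vector order: (T0.a,T1.a,T1.b)
|TSO outcomes| = 6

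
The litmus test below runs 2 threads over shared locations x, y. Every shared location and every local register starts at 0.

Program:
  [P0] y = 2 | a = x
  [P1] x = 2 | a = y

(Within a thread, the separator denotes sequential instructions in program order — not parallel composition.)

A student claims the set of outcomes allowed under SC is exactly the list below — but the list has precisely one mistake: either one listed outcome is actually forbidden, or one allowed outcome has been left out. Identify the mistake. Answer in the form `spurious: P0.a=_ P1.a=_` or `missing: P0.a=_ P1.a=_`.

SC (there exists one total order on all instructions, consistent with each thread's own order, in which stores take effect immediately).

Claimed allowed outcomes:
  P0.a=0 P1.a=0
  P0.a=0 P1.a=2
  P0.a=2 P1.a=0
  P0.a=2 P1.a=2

outcome vector order: (P0.a,P1.a)
SC (3): <0 2>, <2 0>, <2 2>
claimed∖SC = {<0 0>}

spurious: P0.a=0 P1.a=0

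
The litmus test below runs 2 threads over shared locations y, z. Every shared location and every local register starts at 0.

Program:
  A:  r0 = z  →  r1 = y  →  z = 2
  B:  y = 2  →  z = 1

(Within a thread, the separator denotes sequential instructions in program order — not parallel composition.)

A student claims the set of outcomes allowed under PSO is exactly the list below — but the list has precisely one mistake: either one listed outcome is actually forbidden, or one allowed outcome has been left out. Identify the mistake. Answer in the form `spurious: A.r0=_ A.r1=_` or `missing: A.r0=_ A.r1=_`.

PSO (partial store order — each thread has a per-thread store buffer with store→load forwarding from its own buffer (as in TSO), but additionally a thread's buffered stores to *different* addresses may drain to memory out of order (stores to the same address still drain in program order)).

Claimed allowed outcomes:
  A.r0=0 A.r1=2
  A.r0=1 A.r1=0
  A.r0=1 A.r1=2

missing: A.r0=0 A.r1=0

outcome vector order: (A.r0,A.r1)
[PSO] allowed = {(0,0); (0,2); (1,0); (1,2)}
PSO∖claimed = {(0,0)}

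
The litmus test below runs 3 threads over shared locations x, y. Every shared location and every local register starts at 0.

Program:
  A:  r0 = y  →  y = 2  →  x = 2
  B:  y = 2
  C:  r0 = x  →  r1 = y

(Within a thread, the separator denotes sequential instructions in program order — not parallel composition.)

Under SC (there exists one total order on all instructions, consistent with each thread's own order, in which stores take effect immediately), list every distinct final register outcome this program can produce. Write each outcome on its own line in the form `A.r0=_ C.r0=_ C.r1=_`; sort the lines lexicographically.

A.r0=0 C.r0=0 C.r1=0
A.r0=0 C.r0=0 C.r1=2
A.r0=0 C.r0=2 C.r1=2
A.r0=2 C.r0=0 C.r1=0
A.r0=2 C.r0=0 C.r1=2
A.r0=2 C.r0=2 C.r1=2

outcome vector order: (A.r0,C.r0,C.r1)
|SC outcomes| = 6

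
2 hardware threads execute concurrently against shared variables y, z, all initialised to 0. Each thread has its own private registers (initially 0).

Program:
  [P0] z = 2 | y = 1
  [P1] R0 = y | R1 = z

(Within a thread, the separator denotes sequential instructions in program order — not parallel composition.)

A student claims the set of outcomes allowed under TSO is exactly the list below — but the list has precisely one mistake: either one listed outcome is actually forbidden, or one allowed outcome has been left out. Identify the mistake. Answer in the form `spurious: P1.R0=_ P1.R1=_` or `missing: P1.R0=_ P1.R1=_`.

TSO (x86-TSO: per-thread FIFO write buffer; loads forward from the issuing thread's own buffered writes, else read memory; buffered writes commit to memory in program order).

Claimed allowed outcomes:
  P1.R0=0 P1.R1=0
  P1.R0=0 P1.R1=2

outcome vector order: (P1.R0,P1.R1)
under TSO → 0/0 0/2 1/2
TSO∖claimed = {1/2}

missing: P1.R0=1 P1.R1=2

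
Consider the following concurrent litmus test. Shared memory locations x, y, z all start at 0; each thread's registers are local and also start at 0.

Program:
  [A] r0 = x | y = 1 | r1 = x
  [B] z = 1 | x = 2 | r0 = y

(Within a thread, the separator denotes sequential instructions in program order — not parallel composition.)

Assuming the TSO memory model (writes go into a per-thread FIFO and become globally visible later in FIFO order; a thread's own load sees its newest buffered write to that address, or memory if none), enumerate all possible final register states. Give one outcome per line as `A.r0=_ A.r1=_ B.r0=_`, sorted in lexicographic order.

A.r0=0 A.r1=0 B.r0=0
A.r0=0 A.r1=0 B.r0=1
A.r0=0 A.r1=2 B.r0=0
A.r0=0 A.r1=2 B.r0=1
A.r0=2 A.r1=2 B.r0=0
A.r0=2 A.r1=2 B.r0=1

outcome vector order: (A.r0,A.r1,B.r0)
|TSO outcomes| = 6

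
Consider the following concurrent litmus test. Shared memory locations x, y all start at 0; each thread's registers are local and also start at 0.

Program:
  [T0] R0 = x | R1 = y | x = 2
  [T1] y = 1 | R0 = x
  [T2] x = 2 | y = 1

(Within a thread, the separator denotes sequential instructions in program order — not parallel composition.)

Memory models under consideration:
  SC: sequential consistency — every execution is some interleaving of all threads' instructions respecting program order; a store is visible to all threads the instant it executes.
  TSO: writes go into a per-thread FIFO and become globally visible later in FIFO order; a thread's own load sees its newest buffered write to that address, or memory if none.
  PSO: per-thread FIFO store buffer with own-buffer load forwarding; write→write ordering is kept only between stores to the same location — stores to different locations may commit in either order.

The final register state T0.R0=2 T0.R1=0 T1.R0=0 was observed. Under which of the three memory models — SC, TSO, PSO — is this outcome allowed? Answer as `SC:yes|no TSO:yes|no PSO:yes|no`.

SC:no TSO:yes PSO:yes

outcome vector order: (T0.R0,T0.R1,T1.R0)
SC (7): (0,0,0) (0,0,2) (0,1,0) (0,1,2) (2,0,2) (2,1,0) (2,1,2)
TSO (8): (0,0,0) (0,0,2) (0,1,0) (0,1,2) (2,0,0) (2,0,2) (2,1,0) (2,1,2)
PSO (8): (0,0,0) (0,0,2) (0,1,0) (0,1,2) (2,0,0) (2,0,2) (2,1,0) (2,1,2)
target (2,0,0) ∈ {TSO,PSO}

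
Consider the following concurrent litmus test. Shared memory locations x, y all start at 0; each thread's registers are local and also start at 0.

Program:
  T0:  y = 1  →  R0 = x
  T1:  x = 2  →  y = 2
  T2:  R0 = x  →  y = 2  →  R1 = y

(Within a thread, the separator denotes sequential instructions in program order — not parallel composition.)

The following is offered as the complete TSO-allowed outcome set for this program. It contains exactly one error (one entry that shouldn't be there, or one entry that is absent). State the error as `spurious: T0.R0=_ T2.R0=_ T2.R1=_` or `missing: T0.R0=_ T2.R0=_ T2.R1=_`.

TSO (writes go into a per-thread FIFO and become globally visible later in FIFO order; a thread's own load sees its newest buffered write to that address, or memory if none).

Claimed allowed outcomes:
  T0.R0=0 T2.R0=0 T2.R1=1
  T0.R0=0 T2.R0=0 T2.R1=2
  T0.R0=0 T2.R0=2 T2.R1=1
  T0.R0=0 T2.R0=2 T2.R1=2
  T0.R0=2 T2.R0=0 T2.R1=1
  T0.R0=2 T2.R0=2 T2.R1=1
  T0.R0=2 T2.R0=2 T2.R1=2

outcome vector order: (T0.R0,T2.R0,T2.R1)
TSO: 8 outcomes — {(0,0,1), (0,0,2), (0,2,1), (0,2,2), (2,0,1), (2,0,2), (2,2,1), (2,2,2)}
TSO∖claimed = {(2,0,2)}

missing: T0.R0=2 T2.R0=0 T2.R1=2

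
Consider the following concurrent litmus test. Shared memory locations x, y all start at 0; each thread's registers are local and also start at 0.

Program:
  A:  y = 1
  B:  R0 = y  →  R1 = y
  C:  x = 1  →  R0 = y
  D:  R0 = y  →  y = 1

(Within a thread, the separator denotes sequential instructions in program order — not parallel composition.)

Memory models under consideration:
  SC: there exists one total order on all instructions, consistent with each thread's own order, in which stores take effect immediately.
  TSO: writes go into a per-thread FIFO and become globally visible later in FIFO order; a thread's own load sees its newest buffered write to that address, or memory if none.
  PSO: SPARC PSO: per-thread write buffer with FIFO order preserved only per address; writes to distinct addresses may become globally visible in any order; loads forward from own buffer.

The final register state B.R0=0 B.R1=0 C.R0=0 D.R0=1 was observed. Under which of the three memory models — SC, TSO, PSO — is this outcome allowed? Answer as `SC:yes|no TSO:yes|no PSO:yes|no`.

outcome vector order: (B.R0,B.R1,C.R0,D.R0)
SC: 12 outcomes — {0/0/0/0, 0/0/0/1, 0/0/1/0, 0/0/1/1, 0/1/0/0, 0/1/0/1, 0/1/1/0, 0/1/1/1, 1/1/0/0, 1/1/0/1, 1/1/1/0, 1/1/1/1}
TSO: 12 outcomes — {0/0/0/0, 0/0/0/1, 0/0/1/0, 0/0/1/1, 0/1/0/0, 0/1/0/1, 0/1/1/0, 0/1/1/1, 1/1/0/0, 1/1/0/1, 1/1/1/0, 1/1/1/1}
PSO: 12 outcomes — {0/0/0/0, 0/0/0/1, 0/0/1/0, 0/0/1/1, 0/1/0/0, 0/1/0/1, 0/1/1/0, 0/1/1/1, 1/1/0/0, 1/1/0/1, 1/1/1/0, 1/1/1/1}
target 0/0/0/1 ∈ {SC,TSO,PSO}

SC:yes TSO:yes PSO:yes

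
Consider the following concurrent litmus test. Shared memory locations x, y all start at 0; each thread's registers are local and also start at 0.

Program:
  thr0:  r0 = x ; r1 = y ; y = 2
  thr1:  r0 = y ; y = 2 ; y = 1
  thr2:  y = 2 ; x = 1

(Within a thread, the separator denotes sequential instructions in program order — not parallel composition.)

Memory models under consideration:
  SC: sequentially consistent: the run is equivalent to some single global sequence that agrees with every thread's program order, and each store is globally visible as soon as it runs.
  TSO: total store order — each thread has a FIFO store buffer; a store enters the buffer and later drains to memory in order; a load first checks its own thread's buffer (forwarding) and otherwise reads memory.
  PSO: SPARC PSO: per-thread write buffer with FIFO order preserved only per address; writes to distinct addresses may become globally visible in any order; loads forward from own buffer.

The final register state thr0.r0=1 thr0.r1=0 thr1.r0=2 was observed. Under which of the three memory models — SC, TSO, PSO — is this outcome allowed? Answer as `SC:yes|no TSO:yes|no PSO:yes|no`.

outcome vector order: (thr0.r0,thr0.r1,thr1.r0)
under SC → 0/0/0, 0/0/2, 0/1/0, 0/1/2, 0/2/0, 0/2/2, 1/1/0, 1/1/2, 1/2/0, 1/2/2
under TSO → 0/0/0, 0/0/2, 0/1/0, 0/1/2, 0/2/0, 0/2/2, 1/1/0, 1/1/2, 1/2/0, 1/2/2
under PSO → 0/0/0, 0/0/2, 0/1/0, 0/1/2, 0/2/0, 0/2/2, 1/0/0, 1/0/2, 1/1/0, 1/1/2, 1/2/0, 1/2/2
target 1/0/2 ∈ {PSO}

SC:no TSO:no PSO:yes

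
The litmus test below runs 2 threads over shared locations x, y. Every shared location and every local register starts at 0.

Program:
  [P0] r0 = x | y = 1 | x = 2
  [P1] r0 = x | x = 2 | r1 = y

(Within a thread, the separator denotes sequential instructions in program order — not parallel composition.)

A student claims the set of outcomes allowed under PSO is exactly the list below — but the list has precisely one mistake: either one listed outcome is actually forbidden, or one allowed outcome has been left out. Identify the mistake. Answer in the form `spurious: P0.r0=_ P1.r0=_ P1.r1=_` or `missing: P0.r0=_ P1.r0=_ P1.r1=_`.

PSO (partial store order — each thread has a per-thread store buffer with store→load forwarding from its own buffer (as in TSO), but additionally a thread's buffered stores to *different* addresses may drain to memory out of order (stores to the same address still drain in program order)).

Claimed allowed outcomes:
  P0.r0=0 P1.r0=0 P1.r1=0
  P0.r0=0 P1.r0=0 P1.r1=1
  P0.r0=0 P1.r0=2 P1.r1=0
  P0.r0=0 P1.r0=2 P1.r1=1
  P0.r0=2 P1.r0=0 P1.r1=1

outcome vector order: (P0.r0,P1.r0,P1.r1)
under PSO → 000, 001, 020, 021, 200, 201
PSO∖claimed = {200}

missing: P0.r0=2 P1.r0=0 P1.r1=0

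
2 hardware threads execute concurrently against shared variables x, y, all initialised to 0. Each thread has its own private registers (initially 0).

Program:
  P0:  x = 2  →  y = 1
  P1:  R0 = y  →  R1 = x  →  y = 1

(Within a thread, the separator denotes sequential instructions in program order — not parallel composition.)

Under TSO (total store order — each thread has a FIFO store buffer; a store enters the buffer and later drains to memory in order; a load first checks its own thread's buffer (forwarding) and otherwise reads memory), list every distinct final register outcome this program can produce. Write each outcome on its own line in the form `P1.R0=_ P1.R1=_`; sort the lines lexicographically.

P1.R0=0 P1.R1=0
P1.R0=0 P1.R1=2
P1.R0=1 P1.R1=2

outcome vector order: (P1.R0,P1.R1)
|TSO outcomes| = 3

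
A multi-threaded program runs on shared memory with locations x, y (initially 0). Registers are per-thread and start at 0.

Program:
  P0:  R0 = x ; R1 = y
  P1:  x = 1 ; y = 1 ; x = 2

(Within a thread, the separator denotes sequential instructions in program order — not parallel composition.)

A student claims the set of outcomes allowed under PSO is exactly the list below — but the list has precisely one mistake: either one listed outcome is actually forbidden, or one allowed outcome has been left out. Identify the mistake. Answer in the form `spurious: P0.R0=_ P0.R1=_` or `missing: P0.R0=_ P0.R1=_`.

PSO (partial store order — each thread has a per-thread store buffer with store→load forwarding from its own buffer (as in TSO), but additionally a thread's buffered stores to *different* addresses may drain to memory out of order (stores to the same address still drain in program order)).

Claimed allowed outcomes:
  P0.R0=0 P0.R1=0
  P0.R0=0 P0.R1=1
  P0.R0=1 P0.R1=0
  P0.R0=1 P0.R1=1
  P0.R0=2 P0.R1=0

missing: P0.R0=2 P0.R1=1

outcome vector order: (P0.R0,P0.R1)
PSO (6): 00; 01; 10; 11; 20; 21
PSO∖claimed = {21}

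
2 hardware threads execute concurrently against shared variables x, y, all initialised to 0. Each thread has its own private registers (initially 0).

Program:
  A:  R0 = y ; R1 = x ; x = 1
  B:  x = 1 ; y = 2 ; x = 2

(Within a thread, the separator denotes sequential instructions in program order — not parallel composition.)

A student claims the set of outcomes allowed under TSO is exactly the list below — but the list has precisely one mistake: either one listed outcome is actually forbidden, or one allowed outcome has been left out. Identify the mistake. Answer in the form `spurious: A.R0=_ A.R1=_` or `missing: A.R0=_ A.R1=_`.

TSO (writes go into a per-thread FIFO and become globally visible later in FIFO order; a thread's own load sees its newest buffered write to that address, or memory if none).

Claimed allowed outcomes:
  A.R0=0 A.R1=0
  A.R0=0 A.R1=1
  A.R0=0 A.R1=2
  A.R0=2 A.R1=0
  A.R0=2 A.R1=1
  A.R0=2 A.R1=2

outcome vector order: (A.R0,A.R1)
TSO: 5 outcomes — {(0,0); (0,1); (0,2); (2,1); (2,2)}
claimed∖TSO = {(2,0)}

spurious: A.R0=2 A.R1=0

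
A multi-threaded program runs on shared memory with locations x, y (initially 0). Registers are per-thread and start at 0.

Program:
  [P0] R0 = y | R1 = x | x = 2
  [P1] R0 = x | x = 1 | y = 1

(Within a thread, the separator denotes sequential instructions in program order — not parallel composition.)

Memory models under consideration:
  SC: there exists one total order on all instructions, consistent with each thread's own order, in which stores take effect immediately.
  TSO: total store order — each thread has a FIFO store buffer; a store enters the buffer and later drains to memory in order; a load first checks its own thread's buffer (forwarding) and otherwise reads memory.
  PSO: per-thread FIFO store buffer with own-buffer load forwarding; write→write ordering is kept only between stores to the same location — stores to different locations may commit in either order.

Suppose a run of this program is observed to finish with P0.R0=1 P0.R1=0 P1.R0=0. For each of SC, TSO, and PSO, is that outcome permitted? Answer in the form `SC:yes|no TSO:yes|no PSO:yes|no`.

SC:no TSO:no PSO:yes

outcome vector order: (P0.R0,P0.R1,P1.R0)
[SC] allowed = {(0,0,0); (0,0,2); (0,1,0); (1,1,0)}
[TSO] allowed = {(0,0,0); (0,0,2); (0,1,0); (1,1,0)}
[PSO] allowed = {(0,0,0); (0,0,2); (0,1,0); (1,0,0); (1,1,0)}
target (1,0,0) ∈ {PSO}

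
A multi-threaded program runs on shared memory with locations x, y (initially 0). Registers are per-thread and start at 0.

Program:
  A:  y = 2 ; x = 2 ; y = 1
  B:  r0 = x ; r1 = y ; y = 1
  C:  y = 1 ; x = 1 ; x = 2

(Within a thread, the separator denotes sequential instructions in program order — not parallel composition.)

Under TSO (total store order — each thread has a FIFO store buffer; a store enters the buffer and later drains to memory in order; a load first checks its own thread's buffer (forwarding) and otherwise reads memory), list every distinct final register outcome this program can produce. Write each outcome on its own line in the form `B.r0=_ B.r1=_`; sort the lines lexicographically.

B.r0=0 B.r1=0
B.r0=0 B.r1=1
B.r0=0 B.r1=2
B.r0=1 B.r1=1
B.r0=1 B.r1=2
B.r0=2 B.r1=1
B.r0=2 B.r1=2

outcome vector order: (B.r0,B.r1)
|TSO outcomes| = 7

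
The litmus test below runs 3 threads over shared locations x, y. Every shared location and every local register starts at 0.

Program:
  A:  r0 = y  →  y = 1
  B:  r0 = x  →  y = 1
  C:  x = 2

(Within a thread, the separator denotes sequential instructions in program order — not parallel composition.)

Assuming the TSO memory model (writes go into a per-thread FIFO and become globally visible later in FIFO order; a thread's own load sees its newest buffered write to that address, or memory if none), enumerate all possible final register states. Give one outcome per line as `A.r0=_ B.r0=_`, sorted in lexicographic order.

A.r0=0 B.r0=0
A.r0=0 B.r0=2
A.r0=1 B.r0=0
A.r0=1 B.r0=2

outcome vector order: (A.r0,B.r0)
|TSO outcomes| = 4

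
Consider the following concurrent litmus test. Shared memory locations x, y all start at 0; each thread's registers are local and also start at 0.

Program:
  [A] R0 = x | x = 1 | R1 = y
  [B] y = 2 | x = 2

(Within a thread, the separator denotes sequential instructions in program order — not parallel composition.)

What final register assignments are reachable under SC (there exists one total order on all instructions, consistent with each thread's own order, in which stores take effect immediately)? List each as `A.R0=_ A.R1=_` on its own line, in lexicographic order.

outcome vector order: (A.R0,A.R1)
|SC outcomes| = 3

A.R0=0 A.R1=0
A.R0=0 A.R1=2
A.R0=2 A.R1=2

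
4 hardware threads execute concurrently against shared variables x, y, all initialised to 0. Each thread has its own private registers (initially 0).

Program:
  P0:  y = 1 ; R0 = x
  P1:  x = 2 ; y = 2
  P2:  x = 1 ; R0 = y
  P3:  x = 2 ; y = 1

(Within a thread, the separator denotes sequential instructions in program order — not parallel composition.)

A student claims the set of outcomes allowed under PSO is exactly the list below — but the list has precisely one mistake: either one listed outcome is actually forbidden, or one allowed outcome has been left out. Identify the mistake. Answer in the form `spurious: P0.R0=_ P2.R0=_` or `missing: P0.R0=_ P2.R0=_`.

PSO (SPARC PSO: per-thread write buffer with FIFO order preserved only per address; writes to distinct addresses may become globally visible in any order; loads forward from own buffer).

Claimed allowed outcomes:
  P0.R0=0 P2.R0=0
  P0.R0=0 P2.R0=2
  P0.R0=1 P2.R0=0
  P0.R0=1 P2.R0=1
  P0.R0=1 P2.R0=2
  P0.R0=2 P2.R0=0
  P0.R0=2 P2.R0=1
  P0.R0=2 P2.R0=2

missing: P0.R0=0 P2.R0=1

outcome vector order: (P0.R0,P2.R0)
[PSO] allowed = {00; 01; 02; 10; 11; 12; 20; 21; 22}
PSO∖claimed = {01}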